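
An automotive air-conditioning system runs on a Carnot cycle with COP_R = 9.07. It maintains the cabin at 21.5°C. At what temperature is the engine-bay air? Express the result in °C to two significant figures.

COP_R = T_C/(T_H − T_C) gives T_H − T_C = T_C/COP.
With T_C = 294.65 K, T_H = 294.65 × (1 + 1/9.07) = 327.14 K.
Converting, 327.14 K = 53.99°C.

54 °C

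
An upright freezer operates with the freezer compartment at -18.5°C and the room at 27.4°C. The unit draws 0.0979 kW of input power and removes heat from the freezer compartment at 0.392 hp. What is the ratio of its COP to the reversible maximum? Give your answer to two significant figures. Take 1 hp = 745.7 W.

0.54

Converting, Q̇_C = 0.3920 hp = 0.2923 kW, so COP_actual = Q̇_C/Ẇ = 0.2923/0.09790 = 2.986.
In absolute terms T_C = 254.65 K and T_H = 300.55 K, so ΔT = 45.90 K.
COP_Carnot = T_C/ΔT = 254.65/45.90 = 5.548.
η_II = COP_actual/COP_Carnot = 2.986/5.548 = 0.5382.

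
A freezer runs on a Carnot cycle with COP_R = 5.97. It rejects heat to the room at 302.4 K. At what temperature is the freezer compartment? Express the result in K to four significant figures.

For a Carnot refrigerator COP_R = T_C/(T_H − T_C), so T_C = COP·T_H/(1 + COP).
With T_H = 302.40 K, T_C = 5.97 × 302.40/6.970 = 259.01 K.

259.0 K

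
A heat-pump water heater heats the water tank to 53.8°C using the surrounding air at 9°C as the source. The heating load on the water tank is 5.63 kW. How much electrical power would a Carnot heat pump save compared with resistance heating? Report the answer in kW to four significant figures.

In absolute terms T_C = 282.15 K and T_H = 326.95 K, so ΔT = 44.80 K.
COP_Carnot = T_H/ΔT = 326.95/44.80 = 7.298.
Resistance heating needs Ẇ_res = Q̇_H = 5.630 kW; the reversible heat pump needs only Ẇ_hp = Q̇_H/COP = 0.7714 kW.
Saving = 5.630 − 0.7714 = 4.859 kW.

4.859 kW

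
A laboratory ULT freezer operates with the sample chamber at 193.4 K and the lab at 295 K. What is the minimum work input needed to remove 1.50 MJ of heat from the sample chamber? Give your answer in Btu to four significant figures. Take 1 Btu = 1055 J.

The reservoir spacing is ΔT = 295 − 193.4 = 101.6 K.
The reversible limit is COP_R = T_C/ΔT = 1.904, so W_min = Q_C/COP = Q_C·ΔT/T_C.
W_min = 1.500 × 101.6/193.40 = 0.7880 MJ = 746.9 Btu.

746.9 Btu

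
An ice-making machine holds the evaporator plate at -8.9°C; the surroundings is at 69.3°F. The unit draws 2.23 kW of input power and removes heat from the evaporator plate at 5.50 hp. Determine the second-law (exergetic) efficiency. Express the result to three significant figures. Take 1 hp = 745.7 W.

Converting, Q̇_C = 5.500 hp = 4.101 kW, so COP_actual = Q̇_C/Ẇ = 4.101/2.230 = 1.839.
In absolute terms T_C = 264.25 K and T_H = 293.87 K, so ΔT = 29.62 K.
COP_Carnot = T_C/ΔT = 264.25/29.62 = 8.921.
η_II = COP_actual/COP_Carnot = 1.839/8.921 = 0.2062.

0.206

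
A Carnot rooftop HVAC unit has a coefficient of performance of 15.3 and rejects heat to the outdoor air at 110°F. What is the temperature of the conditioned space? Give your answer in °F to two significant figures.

75 °F

For a Carnot refrigerator COP_R = T_C/(T_H − T_C), so T_C = COP·T_H/(1 + COP).
With T_H = 316.48 K, T_C = 15.3 × 316.48/16.30 = 297.07 K.
Converting, 297.07 K = 75.05°F.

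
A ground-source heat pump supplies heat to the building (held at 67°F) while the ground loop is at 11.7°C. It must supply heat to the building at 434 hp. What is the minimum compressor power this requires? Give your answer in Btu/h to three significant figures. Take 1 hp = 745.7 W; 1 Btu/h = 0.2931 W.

29200 Btu/h

In absolute terms T_C = 284.85 K and T_H = 292.59 K, so ΔT = 7.744 K.
COP_Carnot = T_H/ΔT = 292.59/7.744 = 37.78.
Ẇ_min = Q̇/COP_Carnot = 434.0/37.78 = 11.49 hp = 29230 Btu/h.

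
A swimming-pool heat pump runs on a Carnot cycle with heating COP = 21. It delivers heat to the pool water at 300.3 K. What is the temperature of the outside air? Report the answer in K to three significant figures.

COP_HP = T_H/(T_H − T_C) gives T_H − T_C = T_H/COP.
With T_H = 300.30 K, T_C = 300.30 × (1 − 1/21) = 286.00 K.

286 K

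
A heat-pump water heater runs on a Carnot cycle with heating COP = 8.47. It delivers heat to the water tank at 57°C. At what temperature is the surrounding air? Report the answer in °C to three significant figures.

18.0 °C

COP_HP = T_H/(T_H − T_C) gives T_H − T_C = T_H/COP.
With T_H = 330.15 K, T_C = 330.15 × (1 − 1/8.47) = 291.17 K.
Converting, 291.17 K = 18.02°C.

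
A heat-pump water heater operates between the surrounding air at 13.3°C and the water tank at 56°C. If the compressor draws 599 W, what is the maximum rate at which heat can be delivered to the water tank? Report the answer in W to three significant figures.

4620 W

In absolute terms T_C = 286.45 K and T_H = 329.15 K, so ΔT = 42.70 K.
COP_Carnot = T_H/ΔT = 329.15/42.70 = 7.708.
Q̇_max = COP_Carnot × Ẇ = 7.708 × 599.0 W = 4617 W.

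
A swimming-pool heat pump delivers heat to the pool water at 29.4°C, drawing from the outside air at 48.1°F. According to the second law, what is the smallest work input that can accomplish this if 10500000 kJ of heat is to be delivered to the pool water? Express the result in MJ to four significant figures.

709.9 MJ

In absolute terms T_C = 282.09 K and T_H = 302.55 K, so ΔT = 20.46 K.
The reversible limit is COP_HP = T_H/ΔT = 14.79, so W_min = Q_H/COP = Q_H·ΔT/T_H.
W_min = 10500000 × 20.46/302.55 = 709900 kJ = 709.9 MJ.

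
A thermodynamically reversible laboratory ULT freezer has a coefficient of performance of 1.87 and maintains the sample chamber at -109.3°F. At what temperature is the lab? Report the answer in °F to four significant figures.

78.06 °F

COP_R = T_C/(T_H − T_C) gives T_H − T_C = T_C/COP.
With T_C = 194.65 K, T_H = 194.65 × (1 + 1/1.87) = 298.74 K.
Converting, 298.74 K = 78.06°F.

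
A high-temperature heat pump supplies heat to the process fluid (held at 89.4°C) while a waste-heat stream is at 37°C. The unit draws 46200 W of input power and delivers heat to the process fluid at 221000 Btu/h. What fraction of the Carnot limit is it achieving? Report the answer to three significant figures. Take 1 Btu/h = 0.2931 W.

0.203

Converting, Q̇_H = 221000 Btu/h = 64780 W, so COP_actual = Q̇_H/Ẇ = 64780/46200 = 1.402.
In absolute terms T_C = 310.15 K and T_H = 362.55 K, so ΔT = 52.40 K.
COP_Carnot = T_H/ΔT = 362.55/52.40 = 6.919.
η_II = COP_actual/COP_Carnot = 1.402/6.919 = 0.2026.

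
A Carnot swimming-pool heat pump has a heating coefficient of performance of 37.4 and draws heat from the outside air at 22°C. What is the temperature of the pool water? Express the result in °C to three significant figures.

COP_HP = T_H/(T_H − T_C) rearranges to T_H = COP·T_C/(COP − 1).
With T_C = 295.15 K, T_H = 37.4 × 295.15/36.40 = 303.26 K.
Converting, 303.26 K = 30.11°C.

30.1 °C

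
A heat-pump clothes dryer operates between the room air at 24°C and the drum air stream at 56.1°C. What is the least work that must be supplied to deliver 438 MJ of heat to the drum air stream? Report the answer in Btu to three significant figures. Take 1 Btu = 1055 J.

In absolute terms T_C = 297.15 K and T_H = 329.25 K, so ΔT = 32.10 K.
The reversible limit is COP_HP = T_H/ΔT = 10.26, so W_min = Q_H/COP = Q_H·ΔT/T_H.
W_min = 438.0 × 32.10/329.25 = 42.70 MJ = 40480 Btu.

40500 Btu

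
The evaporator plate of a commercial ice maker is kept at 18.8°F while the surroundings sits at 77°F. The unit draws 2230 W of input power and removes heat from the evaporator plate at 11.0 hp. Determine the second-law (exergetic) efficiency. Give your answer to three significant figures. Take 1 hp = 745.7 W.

Converting, Q̇_C = 11.00 hp = 8203 W, so COP_actual = Q̇_C/Ẇ = 8203/2230 = 3.678.
In absolute terms T_C = 265.82 K and T_H = 298.15 K, so ΔT = 32.33 K.
COP_Carnot = T_C/ΔT = 265.82/32.33 = 8.221.
η_II = COP_actual/COP_Carnot = 3.678/8.221 = 0.4474.

0.447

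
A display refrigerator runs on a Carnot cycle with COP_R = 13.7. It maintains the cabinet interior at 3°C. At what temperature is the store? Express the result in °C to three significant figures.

23.2 °C

COP_R = T_C/(T_H − T_C) gives T_H − T_C = T_C/COP.
With T_C = 276.15 K, T_H = 276.15 × (1 + 1/13.7) = 296.31 K.
Converting, 296.31 K = 23.16°C.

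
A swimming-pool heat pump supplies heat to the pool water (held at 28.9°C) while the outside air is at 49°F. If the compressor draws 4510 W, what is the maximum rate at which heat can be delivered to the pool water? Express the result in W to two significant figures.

70000 W

In absolute terms T_C = 282.59 K and T_H = 302.05 K, so ΔT = 19.46 K.
COP_Carnot = T_H/ΔT = 302.05/19.46 = 15.53.
Q̇_max = COP_Carnot × Ẇ = 15.53 × 4510 W = 70020 W.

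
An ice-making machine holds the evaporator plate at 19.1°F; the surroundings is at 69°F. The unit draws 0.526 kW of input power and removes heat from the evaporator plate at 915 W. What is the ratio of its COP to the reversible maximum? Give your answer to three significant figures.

0.181

Converting, Q̇_C = 915.0 W = 0.9150 kW, so COP_actual = Q̇_C/Ẇ = 0.9150/0.5260 = 1.740.
In absolute terms T_C = 265.98 K and T_H = 293.71 K, so ΔT = 27.72 K.
COP_Carnot = T_C/ΔT = 265.98/27.72 = 9.595.
η_II = COP_actual/COP_Carnot = 1.740/9.595 = 0.1813.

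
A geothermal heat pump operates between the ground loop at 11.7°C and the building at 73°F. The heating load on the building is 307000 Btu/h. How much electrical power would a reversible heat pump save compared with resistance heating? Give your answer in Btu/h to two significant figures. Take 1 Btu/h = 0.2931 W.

In absolute terms T_C = 284.85 K and T_H = 295.93 K, so ΔT = 11.08 K.
COP_Carnot = T_H/ΔT = 295.93/11.08 = 26.71.
Resistance heating needs Ẇ_res = Q̇_H = 307000 Btu/h; the reversible heat pump needs only Ẇ_hp = Q̇_H/COP = 11490 Btu/h.
Saving = 307000 − 11490 = 295500 Btu/h.

300000 Btu/h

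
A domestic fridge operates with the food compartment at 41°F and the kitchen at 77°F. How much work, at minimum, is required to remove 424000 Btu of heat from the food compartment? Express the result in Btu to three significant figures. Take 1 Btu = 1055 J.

30500 Btu

In absolute terms T_C = 278.15 K and T_H = 298.15 K, so ΔT = 20.00 K.
The reversible limit is COP_R = T_C/ΔT = 13.91, so W_min = Q_C/COP = Q_C·ΔT/T_C.
W_min = 424000 × 20.00/278.15 = 30490 Btu.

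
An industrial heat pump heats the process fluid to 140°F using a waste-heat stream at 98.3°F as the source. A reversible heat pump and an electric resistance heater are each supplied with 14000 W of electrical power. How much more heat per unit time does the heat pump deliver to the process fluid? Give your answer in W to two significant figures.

In absolute terms T_C = 309.98 K and T_H = 333.15 K, so ΔT = 23.17 K.
COP_Carnot = T_H/ΔT = 333.15/23.17 = 14.38.
The heat pump delivers Q̇_H = COP × Ẇ = 201300 W; the resistance heater delivers Ẇ = 14000 W.
Extra = (COP − 1)·Ẇ = 187300 W.

190000 W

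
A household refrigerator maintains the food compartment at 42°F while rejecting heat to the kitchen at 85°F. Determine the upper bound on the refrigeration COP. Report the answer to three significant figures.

11.7

In absolute terms T_C = 278.71 K and T_H = 302.59 K, so ΔT = 23.89 K.
For a reversible cycle, COP_Carnot = T_C/ΔT = 278.71/23.89 = 11.67.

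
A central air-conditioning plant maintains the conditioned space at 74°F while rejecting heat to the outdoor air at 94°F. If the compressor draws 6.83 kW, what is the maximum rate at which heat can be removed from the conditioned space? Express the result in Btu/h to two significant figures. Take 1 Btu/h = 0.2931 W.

620000 Btu/h

In absolute terms T_C = 296.48 K and T_H = 307.59 K, so ΔT = 11.11 K.
COP_Carnot = T_C/ΔT = 296.48/11.11 = 26.68.
Q̇_max = COP_Carnot × Ẇ = 26.68 × 6.830 kW = 182.2 kW = 621800 Btu/h.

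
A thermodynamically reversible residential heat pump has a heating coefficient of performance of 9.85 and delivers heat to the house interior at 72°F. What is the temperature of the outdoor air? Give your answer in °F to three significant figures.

18.0 °F

COP_HP = T_H/(T_H − T_C) gives T_H − T_C = T_H/COP.
With T_H = 295.37 K, T_C = 295.37 × (1 − 1/9.85) = 265.39 K.
Converting, 265.39 K = 18.02°F.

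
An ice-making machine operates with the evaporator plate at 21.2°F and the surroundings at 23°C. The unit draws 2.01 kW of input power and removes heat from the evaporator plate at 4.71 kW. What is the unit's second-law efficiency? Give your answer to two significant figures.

COP_actual = Q̇_C/Ẇ = 4.710/2.010 = 2.343.
In absolute terms T_C = 267.15 K and T_H = 296.15 K, so ΔT = 29.00 K.
COP_Carnot = T_C/ΔT = 267.15/29.00 = 9.212.
η_II = COP_actual/COP_Carnot = 2.343/9.212 = 0.2544.

0.25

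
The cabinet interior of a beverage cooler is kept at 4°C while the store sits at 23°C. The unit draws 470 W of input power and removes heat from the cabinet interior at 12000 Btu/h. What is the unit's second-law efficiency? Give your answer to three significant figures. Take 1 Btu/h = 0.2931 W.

0.513

Converting, Q̇_C = 12000 Btu/h = 3517 W, so COP_actual = Q̇_C/Ẇ = 3517/470.0 = 7.483.
In absolute terms T_C = 277.15 K and T_H = 296.15 K, so ΔT = 19.00 K.
COP_Carnot = T_C/ΔT = 277.15/19.00 = 14.59.
η_II = COP_actual/COP_Carnot = 7.483/14.59 = 0.5130.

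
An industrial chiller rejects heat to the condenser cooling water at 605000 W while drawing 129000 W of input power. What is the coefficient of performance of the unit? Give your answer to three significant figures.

3.69

The first law gives Q̇_H = Q̇_C + Ẇ, so the three rates are Q̇_C = 476000, Q̇_H = 605000, Ẇ = 129000 W.
COP_R = Q̇_C/Ẇ = 476000/129000 = 3.690.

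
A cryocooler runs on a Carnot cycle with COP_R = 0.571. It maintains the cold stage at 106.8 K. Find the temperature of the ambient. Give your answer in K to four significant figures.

COP_R = T_C/(T_H − T_C) gives T_H − T_C = T_C/COP.
With T_C = 106.80 K, T_H = 106.80 × (1 + 1/0.571) = 293.84 K.

293.8 K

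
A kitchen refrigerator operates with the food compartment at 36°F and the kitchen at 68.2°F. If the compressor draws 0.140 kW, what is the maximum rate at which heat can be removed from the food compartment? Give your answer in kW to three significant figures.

In absolute terms T_C = 275.37 K and T_H = 293.26 K, so ΔT = 17.89 K.
COP_Carnot = T_C/ΔT = 275.37/17.89 = 15.39.
Q̇_max = COP_Carnot × Ẇ = 15.39 × 0.1400 kW = 2.155 kW.

2.16 kW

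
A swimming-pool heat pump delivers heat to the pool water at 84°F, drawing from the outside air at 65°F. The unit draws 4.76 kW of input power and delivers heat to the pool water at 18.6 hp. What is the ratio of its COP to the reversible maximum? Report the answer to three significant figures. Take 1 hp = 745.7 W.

Converting, Q̇_H = 18.60 hp = 13.87 kW, so COP_actual = Q̇_H/Ẇ = 13.87/4.760 = 2.914.
In absolute terms T_C = 291.48 K and T_H = 302.04 K, so ΔT = 10.56 K.
COP_Carnot = T_H/ΔT = 302.04/10.56 = 28.61.
η_II = COP_actual/COP_Carnot = 2.914/28.61 = 0.1018.

0.102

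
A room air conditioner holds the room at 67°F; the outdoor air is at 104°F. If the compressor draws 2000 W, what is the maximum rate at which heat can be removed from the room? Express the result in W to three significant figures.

In absolute terms T_C = 292.59 K and T_H = 313.15 K, so ΔT = 20.56 K.
COP_Carnot = T_C/ΔT = 292.59/20.56 = 14.23.
Q̇_max = COP_Carnot × Ẇ = 14.23 × 2000 W = 28470 W.

28500 W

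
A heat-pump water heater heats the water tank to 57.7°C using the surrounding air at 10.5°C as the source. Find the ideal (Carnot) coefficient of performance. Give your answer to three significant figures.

In absolute terms T_C = 283.65 K and T_H = 330.85 K, so ΔT = 47.20 K.
For a reversible cycle, COP_Carnot = T_H/ΔT = 330.85/47.20 = 7.010.

7.01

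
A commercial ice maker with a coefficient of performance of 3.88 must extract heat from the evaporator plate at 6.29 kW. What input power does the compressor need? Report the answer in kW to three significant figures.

1.62 kW

Ẇ = Q̇_C/COP = 6.290/3.88 = 1.621 kW.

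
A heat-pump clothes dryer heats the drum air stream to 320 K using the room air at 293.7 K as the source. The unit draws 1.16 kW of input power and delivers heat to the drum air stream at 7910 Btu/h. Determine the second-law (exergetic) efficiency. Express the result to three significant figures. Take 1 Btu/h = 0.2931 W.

Converting, Q̇_H = 7910 Btu/h = 2.318 kW, so COP_actual = Q̇_H/Ẇ = 2.318/1.160 = 1.999.
The reservoir spacing is ΔT = 320 − 293.7 = 26.30 K.
COP_Carnot = T_H/ΔT = 320.00/26.30 = 12.17.
η_II = COP_actual/COP_Carnot = 1.999/12.17 = 0.1643.

0.164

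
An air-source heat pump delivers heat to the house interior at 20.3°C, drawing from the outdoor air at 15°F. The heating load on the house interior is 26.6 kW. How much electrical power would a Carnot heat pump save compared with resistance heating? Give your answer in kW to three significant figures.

23.9 kW

In absolute terms T_C = 263.71 K and T_H = 293.45 K, so ΔT = 29.74 K.
COP_Carnot = T_H/ΔT = 293.45/29.74 = 9.866.
Resistance heating needs Ẇ_res = Q̇_H = 26.60 kW; the reversible heat pump needs only Ẇ_hp = Q̇_H/COP = 2.696 kW.
Saving = 26.60 − 2.696 = 23.90 kW.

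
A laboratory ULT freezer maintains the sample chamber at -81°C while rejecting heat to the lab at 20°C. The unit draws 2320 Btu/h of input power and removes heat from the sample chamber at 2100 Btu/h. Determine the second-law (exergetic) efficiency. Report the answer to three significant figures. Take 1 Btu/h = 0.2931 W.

0.476

COP_actual = Q̇_C/Ẇ = 2100/2320 = 0.9052.
In absolute terms T_C = 192.15 K and T_H = 293.15 K, so ΔT = 101.0 K.
COP_Carnot = T_C/ΔT = 192.15/101.0 = 1.902.
η_II = COP_actual/COP_Carnot = 0.9052/1.902 = 0.4758.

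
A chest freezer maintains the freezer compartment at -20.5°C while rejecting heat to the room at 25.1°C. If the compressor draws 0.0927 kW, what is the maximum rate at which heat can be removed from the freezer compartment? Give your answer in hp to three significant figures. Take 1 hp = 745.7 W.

0.689 hp

In absolute terms T_C = 252.65 K and T_H = 298.25 K, so ΔT = 45.60 K.
COP_Carnot = T_C/ΔT = 252.65/45.60 = 5.541.
Q̇_max = COP_Carnot × Ẇ = 5.541 × 0.09270 kW = 0.5136 kW = 0.6888 hp.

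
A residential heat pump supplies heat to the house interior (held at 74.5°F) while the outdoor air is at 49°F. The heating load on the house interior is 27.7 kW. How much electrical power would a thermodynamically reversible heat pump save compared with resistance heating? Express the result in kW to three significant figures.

26.4 kW

In absolute terms T_C = 282.59 K and T_H = 296.76 K, so ΔT = 14.17 K.
COP_Carnot = T_H/ΔT = 296.76/14.17 = 20.95.
Resistance heating needs Ẇ_res = Q̇_H = 27.70 kW; the reversible heat pump needs only Ẇ_hp = Q̇_H/COP = 1.322 kW.
Saving = 27.70 − 1.322 = 26.38 kW.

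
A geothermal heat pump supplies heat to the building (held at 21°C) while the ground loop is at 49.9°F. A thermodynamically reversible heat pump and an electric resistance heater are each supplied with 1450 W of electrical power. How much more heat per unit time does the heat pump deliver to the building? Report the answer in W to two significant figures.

37000 W

In absolute terms T_C = 283.09 K and T_H = 294.15 K, so ΔT = 11.06 K.
COP_Carnot = T_H/ΔT = 294.15/11.06 = 26.61.
The heat pump delivers Q̇_H = COP × Ẇ = 38580 W; the resistance heater delivers Ẇ = 1450 W.
Extra = (COP − 1)·Ẇ = 37130 W.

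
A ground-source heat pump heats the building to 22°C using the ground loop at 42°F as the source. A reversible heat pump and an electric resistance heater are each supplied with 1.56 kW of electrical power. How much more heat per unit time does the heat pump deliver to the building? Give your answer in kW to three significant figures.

In absolute terms T_C = 278.71 K and T_H = 295.15 K, so ΔT = 16.44 K.
COP_Carnot = T_H/ΔT = 295.15/16.44 = 17.95.
The heat pump delivers Q̇_H = COP × Ẇ = 28.00 kW; the resistance heater delivers Ẇ = 1.560 kW.
Extra = (COP − 1)·Ẇ = 26.44 kW.

26.4 kW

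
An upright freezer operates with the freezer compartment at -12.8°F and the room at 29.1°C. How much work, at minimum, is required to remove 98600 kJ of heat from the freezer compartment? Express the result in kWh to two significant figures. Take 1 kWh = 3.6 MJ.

In absolute terms T_C = 248.26 K and T_H = 302.25 K, so ΔT = 53.99 K.
The reversible limit is COP_R = T_C/ΔT = 4.598, so W_min = Q_C/COP = Q_C·ΔT/T_C.
W_min = 98600 × 53.99/248.26 = 21440 kJ = 5.956 kWh.

6.0 kWh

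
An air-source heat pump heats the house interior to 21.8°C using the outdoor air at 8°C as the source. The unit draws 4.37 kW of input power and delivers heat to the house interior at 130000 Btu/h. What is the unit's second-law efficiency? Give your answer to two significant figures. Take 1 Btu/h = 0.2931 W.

0.41

Converting, Q̇_H = 130000 Btu/h = 38.10 kW, so COP_actual = Q̇_H/Ẇ = 38.10/4.370 = 8.719.
In absolute terms T_C = 281.15 K and T_H = 294.95 K, so ΔT = 13.80 K.
COP_Carnot = T_H/ΔT = 294.95/13.80 = 21.37.
η_II = COP_actual/COP_Carnot = 8.719/21.37 = 0.4080.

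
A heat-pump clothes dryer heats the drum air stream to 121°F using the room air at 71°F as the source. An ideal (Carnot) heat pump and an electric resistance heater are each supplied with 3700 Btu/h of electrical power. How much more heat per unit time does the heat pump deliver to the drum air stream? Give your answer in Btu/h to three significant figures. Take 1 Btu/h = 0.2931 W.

In absolute terms T_C = 294.82 K and T_H = 322.59 K, so ΔT = 27.78 K.
COP_Carnot = T_H/ΔT = 322.59/27.78 = 11.61.
The heat pump delivers Q̇_H = COP × Ẇ = 42970 Btu/h; the resistance heater delivers Ẇ = 3700 Btu/h.
Extra = (COP − 1)·Ẇ = 39270 Btu/h.

39300 Btu/h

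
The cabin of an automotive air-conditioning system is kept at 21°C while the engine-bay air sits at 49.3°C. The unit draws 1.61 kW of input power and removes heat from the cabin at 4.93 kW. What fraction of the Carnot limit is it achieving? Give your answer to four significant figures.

COP_actual = Q̇_C/Ẇ = 4.930/1.610 = 3.062.
In absolute terms T_C = 294.15 K and T_H = 322.45 K, so ΔT = 28.30 K.
COP_Carnot = T_C/ΔT = 294.15/28.30 = 10.39.
η_II = COP_actual/COP_Carnot = 3.062/10.39 = 0.2946.

0.2946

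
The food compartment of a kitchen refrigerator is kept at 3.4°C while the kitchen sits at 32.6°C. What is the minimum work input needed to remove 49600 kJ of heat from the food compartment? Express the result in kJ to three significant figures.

In absolute terms T_C = 276.55 K and T_H = 305.75 K, so ΔT = 29.20 K.
The reversible limit is COP_R = T_C/ΔT = 9.471, so W_min = Q_C/COP = Q_C·ΔT/T_C.
W_min = 49600 × 29.20/276.55 = 5237 kJ.

5240 kJ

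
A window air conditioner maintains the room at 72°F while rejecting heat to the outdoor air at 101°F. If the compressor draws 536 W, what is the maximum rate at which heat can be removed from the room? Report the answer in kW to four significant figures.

In absolute terms T_C = 295.37 K and T_H = 311.48 K, so ΔT = 16.11 K.
COP_Carnot = T_C/ΔT = 295.37/16.11 = 18.33.
Q̇_max = COP_Carnot × Ẇ = 18.33 × 536.0 W = 9827 W = 9.827 kW.

9.827 kW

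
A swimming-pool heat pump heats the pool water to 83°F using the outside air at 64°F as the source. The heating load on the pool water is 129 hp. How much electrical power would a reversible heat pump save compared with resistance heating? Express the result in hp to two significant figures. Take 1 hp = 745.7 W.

In absolute terms T_C = 290.93 K and T_H = 301.48 K, so ΔT = 10.56 K.
COP_Carnot = T_H/ΔT = 301.48/10.56 = 28.56.
Resistance heating needs Ẇ_res = Q̇_H = 129.0 hp; the reversible heat pump needs only Ẇ_hp = Q̇_H/COP = 4.517 hp.
Saving = 129.0 − 4.517 = 124.5 hp.

120 hp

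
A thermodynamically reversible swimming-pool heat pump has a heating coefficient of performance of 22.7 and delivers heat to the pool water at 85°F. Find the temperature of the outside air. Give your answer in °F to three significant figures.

COP_HP = T_H/(T_H − T_C) gives T_H − T_C = T_H/COP.
With T_H = 302.59 K, T_C = 302.59 × (1 − 1/22.7) = 289.26 K.
Converting, 289.26 K = 61.01°F.

61.0 °F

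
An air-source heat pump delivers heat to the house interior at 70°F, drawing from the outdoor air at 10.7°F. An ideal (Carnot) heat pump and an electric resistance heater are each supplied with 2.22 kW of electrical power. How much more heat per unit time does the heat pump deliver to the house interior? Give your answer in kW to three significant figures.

In absolute terms T_C = 261.32 K and T_H = 294.26 K, so ΔT = 32.94 K.
COP_Carnot = T_H/ΔT = 294.26/32.94 = 8.932.
The heat pump delivers Q̇_H = COP × Ẇ = 19.83 kW; the resistance heater delivers Ẇ = 2.220 kW.
Extra = (COP − 1)·Ẇ = 17.61 kW.

17.6 kW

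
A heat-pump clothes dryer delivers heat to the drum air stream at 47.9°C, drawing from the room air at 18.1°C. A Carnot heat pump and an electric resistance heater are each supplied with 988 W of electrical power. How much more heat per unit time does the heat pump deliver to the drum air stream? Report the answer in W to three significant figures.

In absolute terms T_C = 291.25 K and T_H = 321.05 K, so ΔT = 29.80 K.
COP_Carnot = T_H/ΔT = 321.05/29.80 = 10.77.
The heat pump delivers Q̇_H = COP × Ẇ = 10640 W; the resistance heater delivers Ẇ = 988.0 W.
Extra = (COP − 1)·Ẇ = 9656 W.

9660 W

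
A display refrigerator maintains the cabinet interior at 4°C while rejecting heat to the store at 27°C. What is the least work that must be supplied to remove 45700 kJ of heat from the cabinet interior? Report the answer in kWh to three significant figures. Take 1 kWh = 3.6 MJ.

1.05 kWh

In absolute terms T_C = 277.15 K and T_H = 300.15 K, so ΔT = 23.00 K.
The reversible limit is COP_R = T_C/ΔT = 12.05, so W_min = Q_C/COP = Q_C·ΔT/T_C.
W_min = 45700 × 23.00/277.15 = 3793 kJ = 1.053 kWh.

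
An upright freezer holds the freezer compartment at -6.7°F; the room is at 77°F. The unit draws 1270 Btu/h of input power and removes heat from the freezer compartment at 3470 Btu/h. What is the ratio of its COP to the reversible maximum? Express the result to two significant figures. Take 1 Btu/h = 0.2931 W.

COP_actual = Q̇_C/Ẇ = 3470/1270 = 2.732.
In absolute terms T_C = 251.65 K and T_H = 298.15 K, so ΔT = 46.50 K.
COP_Carnot = T_C/ΔT = 251.65/46.50 = 5.412.
η_II = COP_actual/COP_Carnot = 2.732/5.412 = 0.5049.

0.50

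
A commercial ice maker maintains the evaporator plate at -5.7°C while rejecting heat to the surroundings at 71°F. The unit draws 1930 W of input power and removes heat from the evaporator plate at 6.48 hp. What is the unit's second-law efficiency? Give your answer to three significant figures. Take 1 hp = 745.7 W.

Converting, Q̇_C = 6.480 hp = 4832 W, so COP_actual = Q̇_C/Ẇ = 4832/1930 = 2.504.
In absolute terms T_C = 267.45 K and T_H = 294.82 K, so ΔT = 27.37 K.
COP_Carnot = T_C/ΔT = 267.45/27.37 = 9.773.
η_II = COP_actual/COP_Carnot = 2.504/9.773 = 0.2562.

0.256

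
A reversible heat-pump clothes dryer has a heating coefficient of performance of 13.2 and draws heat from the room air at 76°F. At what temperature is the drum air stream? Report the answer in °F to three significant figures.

COP_HP = T_H/(T_H − T_C) rearranges to T_H = COP·T_C/(COP − 1).
With T_C = 297.59 K, T_H = 13.2 × 297.59/12.20 = 321.99 K.
Converting, 321.99 K = 119.91°F.

120 °F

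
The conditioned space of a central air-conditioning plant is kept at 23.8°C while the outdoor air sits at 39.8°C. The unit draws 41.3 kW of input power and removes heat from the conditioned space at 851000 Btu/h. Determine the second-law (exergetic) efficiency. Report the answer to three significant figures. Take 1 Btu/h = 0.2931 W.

Converting, Q̇_C = 851000 Btu/h = 249.4 kW, so COP_actual = Q̇_C/Ẇ = 249.4/41.30 = 6.039.
In absolute terms T_C = 296.95 K and T_H = 312.95 K, so ΔT = 16.00 K.
COP_Carnot = T_C/ΔT = 296.95/16.00 = 18.56.
η_II = COP_actual/COP_Carnot = 6.039/18.56 = 0.3254.

0.325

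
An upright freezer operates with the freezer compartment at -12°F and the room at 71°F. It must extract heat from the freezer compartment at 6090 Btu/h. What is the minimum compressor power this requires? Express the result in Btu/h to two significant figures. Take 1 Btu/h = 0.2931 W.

1100 Btu/h

In absolute terms T_C = 248.71 K and T_H = 294.82 K, so ΔT = 46.11 K.
COP_Carnot = T_C/ΔT = 248.71/46.11 = 5.394.
Ẇ_min = Q̇/COP_Carnot = 6090/5.394 = 1129 Btu/h.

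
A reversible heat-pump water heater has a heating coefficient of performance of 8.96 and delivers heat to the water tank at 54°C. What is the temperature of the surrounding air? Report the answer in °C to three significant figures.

17.5 °C

COP_HP = T_H/(T_H − T_C) gives T_H − T_C = T_H/COP.
With T_H = 327.15 K, T_C = 327.15 × (1 − 1/8.96) = 290.64 K.
Converting, 290.64 K = 17.49°C.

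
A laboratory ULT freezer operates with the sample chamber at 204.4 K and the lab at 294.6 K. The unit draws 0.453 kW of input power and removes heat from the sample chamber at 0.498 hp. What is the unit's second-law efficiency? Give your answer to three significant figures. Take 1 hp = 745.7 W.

0.362

Converting, Q̇_C = 0.4980 hp = 0.3714 kW, so COP_actual = Q̇_C/Ẇ = 0.3714/0.4530 = 0.8198.
The reservoir spacing is ΔT = 294.6 − 204.4 = 90.20 K.
COP_Carnot = T_C/ΔT = 204.40/90.20 = 2.266.
η_II = COP_actual/COP_Carnot = 0.8198/2.266 = 0.3618.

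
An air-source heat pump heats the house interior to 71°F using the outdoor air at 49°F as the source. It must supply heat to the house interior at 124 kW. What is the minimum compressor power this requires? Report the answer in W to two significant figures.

In absolute terms T_C = 282.59 K and T_H = 294.82 K, so ΔT = 12.22 K.
COP_Carnot = T_H/ΔT = 294.82/12.22 = 24.12.
Ẇ_min = Q̇/COP_Carnot = 124.0/24.12 = 5.141 kW = 5141 W.

5100 W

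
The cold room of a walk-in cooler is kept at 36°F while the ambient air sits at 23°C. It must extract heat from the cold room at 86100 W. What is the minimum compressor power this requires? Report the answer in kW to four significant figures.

In absolute terms T_C = 275.37 K and T_H = 296.15 K, so ΔT = 20.78 K.
COP_Carnot = T_C/ΔT = 275.37/20.78 = 13.25.
Ẇ_min = Q̇/COP_Carnot = 86100/13.25 = 6497 W = 6.497 kW.

6.497 kW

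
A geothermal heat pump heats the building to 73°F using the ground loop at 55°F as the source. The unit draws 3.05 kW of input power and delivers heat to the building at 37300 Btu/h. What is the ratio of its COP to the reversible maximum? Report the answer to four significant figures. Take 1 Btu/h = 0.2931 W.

Converting, Q̇_H = 37300 Btu/h = 10.93 kW, so COP_actual = Q̇_H/Ẇ = 10.93/3.050 = 3.584.
In absolute terms T_C = 285.93 K and T_H = 295.93 K, so ΔT = 10.00 K.
COP_Carnot = T_H/ΔT = 295.93/10.00 = 29.59.
η_II = COP_actual/COP_Carnot = 3.584/29.59 = 0.1211.

0.1211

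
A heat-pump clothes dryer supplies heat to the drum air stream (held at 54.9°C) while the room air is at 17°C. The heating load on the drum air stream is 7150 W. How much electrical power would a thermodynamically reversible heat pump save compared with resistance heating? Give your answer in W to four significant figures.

6324 W

In absolute terms T_C = 290.15 K and T_H = 328.05 K, so ΔT = 37.90 K.
COP_Carnot = T_H/ΔT = 328.05/37.90 = 8.656.
Resistance heating needs Ẇ_res = Q̇_H = 7150 W; the reversible heat pump needs only Ẇ_hp = Q̇_H/COP = 826.0 W.
Saving = 7150 − 826.0 = 6324 W.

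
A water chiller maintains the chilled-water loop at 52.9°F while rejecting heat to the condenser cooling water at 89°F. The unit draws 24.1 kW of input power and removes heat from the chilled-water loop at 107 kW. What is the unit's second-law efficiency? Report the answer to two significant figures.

0.31

COP_actual = Q̇_C/Ẇ = 107.0/24.10 = 4.440.
In absolute terms T_C = 284.76 K and T_H = 304.82 K, so ΔT = 20.06 K.
COP_Carnot = T_C/ΔT = 284.76/20.06 = 14.20.
η_II = COP_actual/COP_Carnot = 4.440/14.20 = 0.3127.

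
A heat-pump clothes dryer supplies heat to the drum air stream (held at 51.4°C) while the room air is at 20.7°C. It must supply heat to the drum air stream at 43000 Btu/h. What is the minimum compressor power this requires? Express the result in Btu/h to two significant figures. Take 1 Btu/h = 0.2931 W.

4100 Btu/h

In absolute terms T_C = 293.85 K and T_H = 324.55 K, so ΔT = 30.70 K.
COP_Carnot = T_H/ΔT = 324.55/30.70 = 10.57.
Ẇ_min = Q̇/COP_Carnot = 43000/10.57 = 4067 Btu/h.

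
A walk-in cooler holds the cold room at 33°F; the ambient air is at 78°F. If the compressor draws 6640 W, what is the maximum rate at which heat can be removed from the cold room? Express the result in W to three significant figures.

In absolute terms T_C = 273.71 K and T_H = 298.71 K, so ΔT = 25.00 K.
COP_Carnot = T_C/ΔT = 273.71/25.00 = 10.95.
Q̇_max = COP_Carnot × Ẇ = 10.95 × 6640 W = 72700 W.

72700 W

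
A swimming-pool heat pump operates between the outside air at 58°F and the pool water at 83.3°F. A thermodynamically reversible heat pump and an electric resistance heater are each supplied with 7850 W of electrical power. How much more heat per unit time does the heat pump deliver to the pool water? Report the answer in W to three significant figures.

In absolute terms T_C = 287.59 K and T_H = 301.65 K, so ΔT = 14.06 K.
COP_Carnot = T_H/ΔT = 301.65/14.06 = 21.46.
The heat pump delivers Q̇_H = COP × Ẇ = 168500 W; the resistance heater delivers Ẇ = 7850 W.
Extra = (COP − 1)·Ẇ = 160600 W.

161000 W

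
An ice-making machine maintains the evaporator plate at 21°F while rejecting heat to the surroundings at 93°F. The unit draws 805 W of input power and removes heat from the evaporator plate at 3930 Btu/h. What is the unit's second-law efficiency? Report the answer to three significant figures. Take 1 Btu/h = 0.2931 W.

0.214

Converting, Q̇_C = 3930 Btu/h = 1152 W, so COP_actual = Q̇_C/Ẇ = 1152/805.0 = 1.431.
In absolute terms T_C = 267.04 K and T_H = 307.04 K, so ΔT = 40.00 K.
COP_Carnot = T_C/ΔT = 267.04/40.00 = 6.676.
η_II = COP_actual/COP_Carnot = 1.431/6.676 = 0.2143.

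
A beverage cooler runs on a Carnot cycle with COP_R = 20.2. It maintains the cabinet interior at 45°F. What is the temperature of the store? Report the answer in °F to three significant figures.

70.0 °F

COP_R = T_C/(T_H − T_C) gives T_H − T_C = T_C/COP.
With T_C = 280.37 K, T_H = 280.37 × (1 + 1/20.2) = 294.25 K.
Converting, 294.25 K = 69.98°F.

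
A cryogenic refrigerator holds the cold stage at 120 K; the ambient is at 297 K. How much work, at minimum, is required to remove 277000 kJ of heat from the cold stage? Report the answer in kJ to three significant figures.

409000 kJ

The reservoir spacing is ΔT = 297 − 120 = 177.0 K.
The reversible limit is COP_R = T_C/ΔT = 0.6780, so W_min = Q_C/COP = Q_C·ΔT/T_C.
W_min = 277000 × 177.0/120.00 = 408600 kJ.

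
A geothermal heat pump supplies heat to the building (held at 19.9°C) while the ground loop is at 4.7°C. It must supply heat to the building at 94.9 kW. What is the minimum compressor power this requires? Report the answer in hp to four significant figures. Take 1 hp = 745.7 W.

6.601 hp

In absolute terms T_C = 277.85 K and T_H = 293.05 K, so ΔT = 15.20 K.
COP_Carnot = T_H/ΔT = 293.05/15.20 = 19.28.
Ẇ_min = Q̇/COP_Carnot = 94.90/19.28 = 4.922 kW = 6.601 hp.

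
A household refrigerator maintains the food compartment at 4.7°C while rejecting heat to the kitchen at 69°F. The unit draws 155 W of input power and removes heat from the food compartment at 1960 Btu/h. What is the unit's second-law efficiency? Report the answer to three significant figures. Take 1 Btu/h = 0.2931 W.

Converting, Q̇_C = 1960 Btu/h = 574.5 W, so COP_actual = Q̇_C/Ẇ = 574.5/155.0 = 3.706.
In absolute terms T_C = 277.85 K and T_H = 293.71 K, so ΔT = 15.86 K.
COP_Carnot = T_C/ΔT = 277.85/15.86 = 17.52.
η_II = COP_actual/COP_Carnot = 3.706/17.52 = 0.2115.

0.212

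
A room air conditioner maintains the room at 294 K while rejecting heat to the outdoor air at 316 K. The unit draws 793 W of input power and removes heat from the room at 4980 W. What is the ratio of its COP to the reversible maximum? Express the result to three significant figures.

COP_actual = Q̇_C/Ẇ = 4980/793.0 = 6.280.
The reservoir spacing is ΔT = 316 − 294 = 22.00 K.
COP_Carnot = T_C/ΔT = 294.00/22.00 = 13.36.
η_II = COP_actual/COP_Carnot = 6.280/13.36 = 0.4699.

0.470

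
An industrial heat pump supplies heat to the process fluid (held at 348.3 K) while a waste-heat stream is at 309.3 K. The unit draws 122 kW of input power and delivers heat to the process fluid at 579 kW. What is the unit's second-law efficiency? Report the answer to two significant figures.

0.53

COP_actual = Q̇_H/Ẇ = 579.0/122.0 = 4.746.
The reservoir spacing is ΔT = 348.3 − 309.3 = 39.00 K.
COP_Carnot = T_H/ΔT = 348.30/39.00 = 8.931.
η_II = COP_actual/COP_Carnot = 4.746/8.931 = 0.5314.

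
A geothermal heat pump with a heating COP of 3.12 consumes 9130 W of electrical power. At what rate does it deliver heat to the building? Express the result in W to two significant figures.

28000 W

Q̇_H = COP_HP × Ẇ = 3.12 × 9130 = 28490 W.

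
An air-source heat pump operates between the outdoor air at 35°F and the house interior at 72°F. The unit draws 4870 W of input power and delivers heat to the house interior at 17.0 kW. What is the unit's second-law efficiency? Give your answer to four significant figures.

Converting, Q̇_H = 17.00 kW = 17000 W, so COP_actual = Q̇_H/Ẇ = 17000/4870 = 3.491.
In absolute terms T_C = 274.82 K and T_H = 295.37 K, so ΔT = 20.56 K.
COP_Carnot = T_H/ΔT = 295.37/20.56 = 14.37.
η_II = COP_actual/COP_Carnot = 3.491/14.37 = 0.2429.

0.2429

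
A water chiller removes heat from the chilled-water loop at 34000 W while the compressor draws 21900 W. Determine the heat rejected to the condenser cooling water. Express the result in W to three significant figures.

55900 W

For a cyclic device the first law requires Q̇_H = Q̇_C + Ẇ.
Q̇_H = Q̇_C + Ẇ = 55900 W.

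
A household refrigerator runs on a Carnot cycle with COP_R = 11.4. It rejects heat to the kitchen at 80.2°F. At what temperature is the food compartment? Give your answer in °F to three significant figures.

36.7 °F

For a Carnot refrigerator COP_R = T_C/(T_H − T_C), so T_C = COP·T_H/(1 + COP).
With T_H = 299.93 K, T_C = 11.4 × 299.93/12.40 = 275.74 K.
Converting, 275.74 K = 36.66°F.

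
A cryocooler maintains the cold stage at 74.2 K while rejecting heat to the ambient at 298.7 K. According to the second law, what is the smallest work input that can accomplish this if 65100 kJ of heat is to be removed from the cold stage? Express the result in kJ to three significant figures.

197000 kJ

The reservoir spacing is ΔT = 298.7 − 74.2 = 224.5 K.
The reversible limit is COP_R = T_C/ΔT = 0.3305, so W_min = Q_C/COP = Q_C·ΔT/T_C.
W_min = 65100 × 224.5/74.20 = 197000 kJ.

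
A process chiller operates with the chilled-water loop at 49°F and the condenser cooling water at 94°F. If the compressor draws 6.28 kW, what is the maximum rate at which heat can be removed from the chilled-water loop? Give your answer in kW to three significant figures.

In absolute terms T_C = 282.59 K and T_H = 307.59 K, so ΔT = 25.00 K.
COP_Carnot = T_C/ΔT = 282.59/25.00 = 11.30.
Q̇_max = COP_Carnot × Ẇ = 11.30 × 6.280 kW = 70.99 kW.

71.0 kW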